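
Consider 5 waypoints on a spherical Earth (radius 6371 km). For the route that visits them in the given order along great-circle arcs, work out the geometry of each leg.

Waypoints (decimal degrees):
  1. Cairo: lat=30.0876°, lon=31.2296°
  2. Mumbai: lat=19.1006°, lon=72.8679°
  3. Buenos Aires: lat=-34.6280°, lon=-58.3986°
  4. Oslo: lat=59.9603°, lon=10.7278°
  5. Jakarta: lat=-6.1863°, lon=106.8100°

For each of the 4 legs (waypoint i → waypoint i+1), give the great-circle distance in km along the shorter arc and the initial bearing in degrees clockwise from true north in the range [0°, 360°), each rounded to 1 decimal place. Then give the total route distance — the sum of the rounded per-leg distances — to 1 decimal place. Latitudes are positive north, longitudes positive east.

Leg 1: dist=4357.3 km, bearing=96.4°
Leg 2: dist=14936.8 km, bearing=239.8°
Leg 3: dist=12252.7 km, bearing=29.9°
Leg 4: dist=10941.2 km, bearing=87.8°
Total: 42488.0 km

Leg 1: φ1=0.5251277, φ2=0.3333684, Δφ=-0.1917593, Δλ=0.7267254 rad; a=sin²(Δφ/2)+cosφ1·cosφ2·sin²(Δλ/2)=0.1124493773; c=2·atan2(√a, √(1-a))=0.683921008; dist=6371·c=4357.261 ≈ 4357.3 km; running total=4357.3 km
Leg 1 bearing: y=sinΔλ·cosφ2=0.62784629, x=cosφ1·sinφ2-sinφ1·cosφ2·cosΔλ=-0.07090201; θ=atan2(y, x)=96.4431° ≈ 96.4°
Leg 2: φ1=0.3333684, φ2=-0.6043726, Δφ=-0.9377410, Δλ=-2.2910326 rad; a=sin²(Δφ/2)+cosφ1·cosφ2·sin²(Δλ/2)=0.8493964691; c=2·atan2(√a, √(1-a))=2.344504996; dist=6371·c=14936.841 ≈ 14936.8 km; running total=19294.1 km
Leg 2 bearing: y=sinΔλ·cosφ2=-0.61850171, x=cosφ1·sinφ2-sinφ1·cosφ2·cosΔλ=-0.35936620; θ=atan2(y, x)=-120.1577° <0 so +360° → 239.8423° ≈ 239.8°
Leg 3: φ1=-0.6043726, φ2=1.0465047, Δφ=1.6508773, Δλ=1.2064833 rad; a=sin²(Δφ/2)+cosφ1·cosφ2·sin²(Δλ/2)=0.6725735767; c=2·atan2(√a, √(1-a))=1.923191896; dist=6371·c=12252.656 ≈ 12252.7 km; running total=31546.8 km
Leg 3 bearing: y=sinΔλ·cosφ2=0.46774494, x=cosφ1·sinφ2-sinφ1·cosφ2·cosΔλ=0.81368797; θ=atan2(y, x)=29.8923° ≈ 29.9°
Leg 4: φ1=1.0465047, φ2=-0.1079713, Δφ=-1.1544760, Δλ=1.6769507 rad; a=sin²(Δφ/2)+cosφ1·cosφ2·sin²(Δλ/2)=0.5730096184; c=2·atan2(√a, √(1-a))=1.717339501; dist=6371·c=10941.170 ≈ 10941.2 km; running total=42488.0 km
Leg 4 bearing: y=sinΔλ·cosφ2=0.98858045, x=cosφ1·sinφ2-sinφ1·cosφ2·cosΔλ=0.03724353; θ=atan2(y, x)=87.8425° ≈ 87.8°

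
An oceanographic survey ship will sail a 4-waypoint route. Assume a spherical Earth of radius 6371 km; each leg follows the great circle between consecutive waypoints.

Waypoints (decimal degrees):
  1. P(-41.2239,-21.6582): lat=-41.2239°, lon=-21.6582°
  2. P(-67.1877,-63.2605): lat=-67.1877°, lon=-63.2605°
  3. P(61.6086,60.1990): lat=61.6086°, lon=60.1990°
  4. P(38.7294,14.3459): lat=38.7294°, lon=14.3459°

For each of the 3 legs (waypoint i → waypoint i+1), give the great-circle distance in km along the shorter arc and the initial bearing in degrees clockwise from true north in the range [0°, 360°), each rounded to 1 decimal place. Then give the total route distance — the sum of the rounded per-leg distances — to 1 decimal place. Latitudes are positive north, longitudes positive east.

Leg 1: φ1=-0.7194928, φ2=-1.1726466, Δφ=-0.4531538, Δλ=-0.7260971 rad; a=sin²(Δφ/2)+cosφ1·cosφ2·sin²(Δλ/2)=0.0872413799; c=2·atan2(√a, √(1-a))=0.599678260; dist=6371·c=3820.550 ≈ 3820.6 km; running total=3820.6 km
Leg 1 bearing: y=sinΔλ·cosφ2=-0.25742478, x=cosφ1·sinφ2-sinφ1·cosφ2·cosΔλ=-0.50224871; θ=atan2(y, x)=-152.8628° <0 so +360° → 207.1372° ≈ 207.1°
Leg 2: φ1=-1.1726466, φ2=1.0752729, Δφ=2.2479195, Δλ=2.1547748 rad; a=sin²(Δφ/2)+cosφ1·cosφ2·sin²(Δλ/2)=0.9562758525; c=2·atan2(√a, √(1-a))=2.720277064; dist=6371·c=17330.885 ≈ 17330.9 km; running total=21151.5 km
Leg 2 bearing: y=sinΔλ·cosφ2=0.39669159, x=cosφ1·sinφ2-sinφ1·cosφ2·cosΔλ=0.09942419; θ=atan2(y, x)=75.9296° ≈ 75.9°
Leg 3: φ1=1.0752729, φ2=0.6759555, Δφ=-0.3993174, Δλ=-0.8002876 rad; a=sin²(Δφ/2)+cosφ1·cosφ2·sin²(Δλ/2)=0.0956261533; c=2·atan2(√a, √(1-a))=0.628776548; dist=6371·c=4005.935 ≈ 4005.9 km; running total=25157.4 km
Leg 3 bearing: y=sinΔλ·cosφ2=-0.55977256, x=cosφ1·sinφ2-sinφ1·cosφ2·cosΔλ=-0.18050444; θ=atan2(y, x)=-107.8725° <0 so +360° → 252.1275° ≈ 252.1°

Leg 1: dist=3820.6 km, bearing=207.1°
Leg 2: dist=17330.9 km, bearing=75.9°
Leg 3: dist=4005.9 km, bearing=252.1°
Total: 25157.4 km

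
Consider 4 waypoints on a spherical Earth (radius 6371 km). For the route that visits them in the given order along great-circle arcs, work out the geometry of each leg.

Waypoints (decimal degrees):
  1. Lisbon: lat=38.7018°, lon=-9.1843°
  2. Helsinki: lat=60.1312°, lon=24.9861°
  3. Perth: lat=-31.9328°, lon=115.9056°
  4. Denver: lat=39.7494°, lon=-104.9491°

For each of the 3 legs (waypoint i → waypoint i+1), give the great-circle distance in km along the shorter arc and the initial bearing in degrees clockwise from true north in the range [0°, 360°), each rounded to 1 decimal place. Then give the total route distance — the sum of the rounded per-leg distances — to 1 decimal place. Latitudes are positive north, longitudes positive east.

Leg 1: φ1=0.6754738, φ2=1.0494874, Δφ=0.3740136, Δλ=0.5963860 rad; a=sin²(Δφ/2)+cosφ1·cosφ2·sin²(Δλ/2)=0.0681125093; c=2·atan2(√a, √(1-a))=0.528082227; dist=6371·c=3364.412 ≈ 3364.4 km; running total=3364.4 km
Leg 1 bearing: y=sinΔλ·cosφ2=0.27971346, x=cosφ1·sinφ2-sinφ1·cosφ2·cosΔλ=0.41910996; θ=atan2(y, x)=33.7191° ≈ 33.7°
Leg 2: φ1=1.0494874, φ2=-0.5573325, Δφ=-1.6068199, Δλ=1.5868446 rad; a=sin²(Δφ/2)+cosφ1·cosφ2·sin²(Δλ/2)=0.7327243785; c=2·atan2(√a, √(1-a))=2.054937898; dist=6371·c=13092.009 ≈ 13092.0 km; running total=16456.4 km
Leg 2 bearing: y=sinΔλ·cosφ2=0.84855975, x=cosφ1·sinφ2-sinφ1·cosφ2·cosΔλ=-0.25160247; θ=atan2(y, x)=106.5154° ≈ 106.5°
Leg 3: φ1=-0.5573325, φ2=0.6937579, Δφ=1.2510904, Δλ=-3.8546417 rad; a=sin²(Δφ/2)+cosφ1·cosφ2·sin²(Δλ/2)=0.9158704945; c=2·atan2(√a, √(1-a))=2.553032675; dist=6371·c=16265.371 ≈ 16265.4 km; running total=32721.8 km
Leg 3 bearing: y=sinΔλ·cosφ2=0.50293689, x=cosφ1·sinφ2-sinφ1·cosφ2·cosΔλ=0.23507747; θ=atan2(y, x)=64.9482° ≈ 64.9°

Leg 1: dist=3364.4 km, bearing=33.7°
Leg 2: dist=13092.0 km, bearing=106.5°
Leg 3: dist=16265.4 km, bearing=64.9°
Total: 32721.8 km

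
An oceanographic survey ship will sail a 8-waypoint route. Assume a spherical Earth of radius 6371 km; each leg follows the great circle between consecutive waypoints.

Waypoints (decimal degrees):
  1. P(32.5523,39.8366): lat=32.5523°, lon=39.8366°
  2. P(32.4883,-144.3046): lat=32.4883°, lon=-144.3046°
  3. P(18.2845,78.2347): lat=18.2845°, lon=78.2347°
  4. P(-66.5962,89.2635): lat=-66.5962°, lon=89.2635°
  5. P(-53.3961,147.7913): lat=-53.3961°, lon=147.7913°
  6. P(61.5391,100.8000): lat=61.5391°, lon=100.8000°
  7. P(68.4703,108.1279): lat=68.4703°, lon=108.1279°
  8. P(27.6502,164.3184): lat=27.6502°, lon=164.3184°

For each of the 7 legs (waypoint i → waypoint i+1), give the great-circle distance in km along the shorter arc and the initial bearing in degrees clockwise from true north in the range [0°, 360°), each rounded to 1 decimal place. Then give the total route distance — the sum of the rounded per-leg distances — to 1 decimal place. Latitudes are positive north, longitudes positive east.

Leg 1: dist=12769.9 km, bearing=3.8°
Leg 2: dist=12780.3 km, bearing=314.9°
Leg 3: dist=9482.8 km, bearing=175.6°
Leg 4: dist=3407.0 km, bearing=93.7°
Leg 5: dist=13431.5 km, bearing=336.1°
Leg 6: dist=842.8 km, bearing=20.8°
Leg 7: dist=5807.1 km, bearing=111.4°
Total: 58521.4 km

Leg 1: φ1=0.5681448, φ2=0.5670278, Δφ=-0.0011170, Δλ=-3.2138702 rad; a=sin²(Δφ/2)+cosφ1·cosφ2·sin²(Δλ/2)=0.7100598171; c=2·atan2(√a, √(1-a))=2.004373476; dist=6371·c=12769.863 ≈ 12769.9 km; running total=12769.9 km
Leg 1 bearing: y=sinΔλ·cosφ2=0.06091315, x=cosφ1·sinφ2-sinφ1·cosφ2·cosΔλ=0.90542205; θ=atan2(y, x)=3.8488° ≈ 3.8°
Leg 2: φ1=0.5670278, φ2=0.3191247, Δφ=-0.2479031, Δλ=3.8840435 rad; a=sin²(Δφ/2)+cosφ1·cosφ2·sin²(Δλ/2)=0.7108039092; c=2·atan2(√a, √(1-a))=2.006014028; dist=6371·c=12780.315 ≈ 12780.3 km; running total=25550.2 km
Leg 2 bearing: y=sinΔλ·cosφ2=-0.64195994, x=cosφ1·sinφ2-sinφ1·cosφ2·cosΔλ=0.64041727; θ=atan2(y, x)=-45.0689° <0 so +360° → 314.9311° ≈ 314.9°
Leg 3: φ1=0.3191247, φ2=-1.1623230, Δφ=-1.4814477, Δλ=0.1924889 rad; a=sin²(Δφ/2)+cosφ1·cosφ2·sin²(Δλ/2)=0.4588678958; c=2·atan2(√a, √(1-a))=1.488439049; dist=6371·c=9482.845 ≈ 9482.8 km; running total=35033.0 km
Leg 3 bearing: y=sinΔλ·cosφ2=0.07598699, x=cosφ1·sinφ2-sinφ1·cosφ2·cosΔλ=-0.99370950; θ=atan2(y, x)=175.6272° ≈ 175.6°
Leg 4: φ1=-1.1623230, φ2=-0.9319378, Δφ=0.2303852, Δλ=1.0215028 rad; a=sin²(Δφ/2)+cosφ1·cosφ2·sin²(Δλ/2)=0.0698072453; c=2·atan2(√a, √(1-a))=0.534770707; dist=6371·c=3407.024 ≈ 3407.0 km; running total=38440.0 km
Leg 4 bearing: y=sinΔλ·cosφ2=0.50856297, x=cosφ1·sinφ2-sinφ1·cosφ2·cosΔλ=-0.03317342; θ=atan2(y, x)=93.7321° ≈ 93.7°
Leg 5: φ1=-0.9319378, φ2=1.0740599, Δφ=2.0059977, Δλ=-0.8201529 rad; a=sin²(Δφ/2)+cosφ1·cosφ2·sin²(Δλ/2)=0.7559627565; c=2·atan2(√a, √(1-a))=2.108221121; dist=6371·c=13431.477 ≈ 13431.5 km; running total=51871.5 km
Leg 5 bearing: y=sinΔλ·cosφ2=-0.34848378, x=cosφ1·sinφ2-sinφ1·cosφ2·cosΔλ=0.78516962; θ=atan2(y, x)=-23.9332° <0 so +360° → 336.0668° ≈ 336.1°
Leg 6: φ1=1.0740599, φ2=1.1950322, Δφ=0.1209723, Δλ=0.1278960 rad; a=sin²(Δφ/2)+cosφ1·cosφ2·sin²(Δλ/2)=0.0043683207; c=2·atan2(√a, √(1-a))=0.132282974; dist=6371·c=842.775 ≈ 842.8 km; running total=52714.3 km
Leg 6 bearing: y=sinΔλ·cosφ2=0.04680786, x=cosφ1·sinφ2-sinφ1·cosφ2·cosΔλ=0.12331252; θ=atan2(y, x)=20.7861° ≈ 20.8°
Leg 7: φ1=1.1950322, φ2=0.4825870, Δφ=-0.7124451, Δλ=0.9807092 rad; a=sin²(Δφ/2)+cosφ1·cosφ2·sin²(Δλ/2)=0.1937128679; c=2·atan2(√a, √(1-a))=0.911482971; dist=6371·c=5807.058 ≈ 5807.1 km; running total=58521.4 km
Leg 7 bearing: y=sinΔλ·cosφ2=0.73600210, x=cosφ1·sinφ2-sinφ1·cosφ2·cosΔλ=-0.28819035; θ=atan2(y, x)=111.3834° ≈ 111.4°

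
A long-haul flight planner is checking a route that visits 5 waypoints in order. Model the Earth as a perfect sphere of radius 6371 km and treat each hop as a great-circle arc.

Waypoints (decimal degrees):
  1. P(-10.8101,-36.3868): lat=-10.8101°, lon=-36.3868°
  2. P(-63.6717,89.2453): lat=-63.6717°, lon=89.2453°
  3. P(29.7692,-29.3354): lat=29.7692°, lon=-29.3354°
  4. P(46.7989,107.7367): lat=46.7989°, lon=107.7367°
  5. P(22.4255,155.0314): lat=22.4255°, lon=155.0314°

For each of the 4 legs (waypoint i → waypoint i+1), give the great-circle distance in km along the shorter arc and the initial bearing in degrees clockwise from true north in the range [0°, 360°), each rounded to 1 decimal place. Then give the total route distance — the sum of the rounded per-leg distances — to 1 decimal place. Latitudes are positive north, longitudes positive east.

Leg 1: φ1=-0.1886718, φ2=-1.1112808, Δφ=-0.9226090, Δλ=2.1926938 rad; a=sin²(Δφ/2)+cosφ1·cosφ2·sin²(Δλ/2)=0.5428487454; c=2·atan2(√a, √(1-a))=1.656599060; dist=6371·c=10554.193 ≈ 10554.2 km; running total=10554.2 km
Leg 1 bearing: y=sinΔλ·cosφ2=0.36047682, x=cosφ1·sinφ2-sinφ1·cosφ2·cosΔλ=-0.92882313; θ=atan2(y, x)=158.7887° ≈ 158.8°
Leg 2: φ1=-1.1112808, φ2=0.5195706, Δφ=1.6308514, Δλ=-2.0696236 rad; a=sin²(Δφ/2)+cosφ1·cosφ2·sin²(Δλ/2)=0.8145892617; c=2·atan2(√a, √(1-a))=2.251292199; dist=6371·c=14342.983 ≈ 14343.0 km; running total=24897.2 km
Leg 2 bearing: y=sinΔλ·cosφ2=-0.76225767, x=cosφ1·sinφ2-sinφ1·cosφ2·cosΔλ=-0.15197907; θ=atan2(y, x)=-101.2758° <0 so +360° → 258.7242° ≈ 258.7°
Leg 3: φ1=0.5195706, φ2=0.8167949, Δφ=0.2972243, Δλ=2.3923595 rad; a=sin²(Δφ/2)+cosφ1·cosφ2·sin²(Δλ/2)=0.5365818752; c=2·atan2(√a, √(1-a))=1.644025508; dist=6371·c=10474.087 ≈ 10474.1 km; running total=35371.3 km
Leg 3 bearing: y=sinΔλ·cosφ2=0.46623916, x=cosφ1·sinφ2-sinφ1·cosφ2·cosΔλ=0.88162810; θ=atan2(y, x)=27.8716° ≈ 27.9°
Leg 4: φ1=0.8167949, φ2=0.3913988, Δφ=-0.4253961, Δλ=0.8254482 rad; a=sin²(Δφ/2)+cosφ1·cosφ2·sin²(Δλ/2)=0.1463698242; c=2·atan2(√a, √(1-a))=0.785180959; dist=6371·c=5002.388 ≈ 5002.4 km; running total=40373.7 km
Leg 4 bearing: y=sinΔλ·cosφ2=0.67927968, x=cosφ1·sinφ2-sinφ1·cosφ2·cosΔλ=-0.19586199; θ=atan2(y, x)=106.0843° ≈ 106.1°

Leg 1: dist=10554.2 km, bearing=158.8°
Leg 2: dist=14343.0 km, bearing=258.7°
Leg 3: dist=10474.1 km, bearing=27.9°
Leg 4: dist=5002.4 km, bearing=106.1°
Total: 40373.7 km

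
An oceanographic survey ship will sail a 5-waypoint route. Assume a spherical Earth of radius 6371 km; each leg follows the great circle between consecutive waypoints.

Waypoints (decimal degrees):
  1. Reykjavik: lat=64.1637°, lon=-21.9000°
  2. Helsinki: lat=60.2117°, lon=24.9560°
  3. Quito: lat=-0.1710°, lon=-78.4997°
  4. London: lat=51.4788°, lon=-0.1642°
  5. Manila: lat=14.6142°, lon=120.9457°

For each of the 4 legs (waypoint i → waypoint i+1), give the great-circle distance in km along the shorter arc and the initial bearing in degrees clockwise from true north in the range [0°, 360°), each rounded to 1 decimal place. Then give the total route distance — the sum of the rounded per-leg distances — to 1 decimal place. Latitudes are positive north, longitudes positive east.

Leg 1: φ1=1.1198678, φ2=1.0508924, Δφ=-0.0689754, Δλ=0.8177915 rad; a=sin²(Δφ/2)+cosφ1·cosφ2·sin²(Δλ/2)=0.0354146148; c=2·atan2(√a, √(1-a))=0.378633123; dist=6371·c=2412.272 ≈ 2412.3 km; running total=2412.3 km
Leg 1 bearing: y=sinΔλ·cosφ2=0.36248146, x=cosφ1·sinφ2-sinφ1·cosφ2·cosΔλ=0.07244908; θ=atan2(y, x)=78.6972° ≈ 78.7°
Leg 2: φ1=1.0508924, φ2=-0.0029845, Δφ=-1.0538769, Δλ=-1.8056426 rad; a=sin²(Δφ/2)+cosφ1·cosφ2·sin²(Δλ/2)=0.5590955021; c=2·atan2(√a, √(1-a))=1.689264246; dist=6371·c=10762.303 ≈ 10762.3 km; running total=13174.6 km
Leg 2 bearing: y=sinΔλ·cosφ2=-0.97254579, x=cosφ1·sinφ2-sinφ1·cosφ2·cosΔλ=0.20046338; θ=atan2(y, x)=-78.3532° <0 so +360° → 281.6468° ≈ 281.6°
Leg 3: φ1=-0.0029845, φ2=0.8984746, Δφ=0.9014591, Δλ=1.3672124 rad; a=sin²(Δφ/2)+cosφ1·cosφ2·sin²(Δλ/2)=0.4382083462; c=2·atan2(√a, √(1-a))=1.446896260; dist=6371·c=9218.176 ≈ 9218.2 km; running total=22392.8 km
Leg 3 bearing: y=sinΔλ·cosφ2=0.60994218, x=cosφ1·sinφ2-sinφ1·cosφ2·cosΔλ=0.78275009; θ=atan2(y, x)=37.9268° ≈ 37.9°
Leg 4: φ1=0.8984746, φ2=0.2550659, Δφ=-0.6434086, Δλ=2.1137665 rad; a=sin²(Δφ/2)+cosφ1·cosφ2·sin²(Δλ/2)=0.5569895674; c=2·atan2(√a, √(1-a))=1.685023704; dist=6371·c=10735.286 ≈ 10735.3 km; running total=33128.1 km
Leg 4 bearing: y=sinΔλ·cosφ2=0.82847762, x=cosφ1·sinφ2-sinφ1·cosφ2·cosΔλ=0.54830064; θ=atan2(y, x)=56.5027° ≈ 56.5°

Leg 1: dist=2412.3 km, bearing=78.7°
Leg 2: dist=10762.3 km, bearing=281.6°
Leg 3: dist=9218.2 km, bearing=37.9°
Leg 4: dist=10735.3 km, bearing=56.5°
Total: 33128.1 km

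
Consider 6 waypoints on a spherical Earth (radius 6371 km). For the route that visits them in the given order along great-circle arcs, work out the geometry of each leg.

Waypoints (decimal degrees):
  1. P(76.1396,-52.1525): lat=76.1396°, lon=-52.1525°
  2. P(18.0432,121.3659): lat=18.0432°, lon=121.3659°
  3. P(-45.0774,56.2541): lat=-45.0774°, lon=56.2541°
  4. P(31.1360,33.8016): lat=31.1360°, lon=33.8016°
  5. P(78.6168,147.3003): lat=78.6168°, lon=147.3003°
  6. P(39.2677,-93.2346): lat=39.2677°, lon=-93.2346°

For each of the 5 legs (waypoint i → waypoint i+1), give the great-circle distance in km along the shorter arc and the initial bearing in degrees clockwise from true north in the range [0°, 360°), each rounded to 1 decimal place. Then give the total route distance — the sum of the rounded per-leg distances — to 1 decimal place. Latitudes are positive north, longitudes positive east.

Leg 1: dist=9533.1 km, bearing=6.2°
Leg 2: dist=9604.3 km, bearing=219.9°
Leg 3: dist=8773.5 km, bearing=340.5°
Leg 4: dist=7108.2 km, bearing=11.6°
Leg 5: dist=6332.9 km, bearing=53.5°
Total: 41352.0 km

Leg 1: φ1=1.3288867, φ2=0.3149132, Δφ=-1.0139735, Δλ=3.0284674 rad; a=sin²(Δφ/2)+cosφ1·cosφ2·sin²(Δλ/2)=0.4628026429; c=2·atan2(√a, √(1-a))=1.496332817; dist=6371·c=9533.136 ≈ 9533.1 km; running total=9533.1 km
Leg 1 bearing: y=sinΔλ·cosφ2=0.10733286, x=cosφ1·sinφ2-sinφ1·cosφ2·cosΔλ=0.99143587; θ=atan2(y, x)=6.1788° ≈ 6.2°
Leg 2: φ1=0.3149132, φ2=-0.7867490, Δφ=-1.1016623, Δλ=-1.1364153 rad; a=sin²(Δφ/2)+cosφ1·cosφ2·sin²(Δλ/2)=0.4683711240; c=2·atan2(√a, √(1-a))=1.507496311; dist=6371·c=9604.259 ≈ 9604.3 km; running total=19137.4 km
Leg 2 bearing: y=sinΔλ·cosφ2=-0.64057118, x=cosφ1·sinφ2-sinφ1·cosφ2·cosΔλ=-0.76528885; θ=atan2(y, x)=-140.0696° <0 so +360° → 219.9304° ≈ 219.9°
Leg 3: φ1=-0.7867490, φ2=0.5434257, Δφ=1.3301748, Δλ=-0.3918701 rad; a=sin²(Δφ/2)+cosφ1·cosφ2·sin²(Δλ/2)=0.4037555905; c=2·atan2(√a, √(1-a))=1.377098559; dist=6371·c=8773.495 ≈ 8773.5 km; running total=27910.9 km
Leg 3 bearing: y=sinΔλ·cosφ2=-0.32689926, x=cosφ1·sinφ2-sinφ1·cosφ2·cosΔλ=0.92524858; θ=atan2(y, x)=-19.4588° <0 so +360° → 340.5412° ≈ 340.5°
Leg 4: φ1=0.5434257, φ2=1.3721220, Δφ=0.8286963, Δλ=1.9809260 rad; a=sin²(Δφ/2)+cosφ1·cosφ2·sin²(Δλ/2)=0.2802300437; c=2·atan2(√a, √(1-a))=1.115709937; dist=6371·c=7108.188 ≈ 7108.2 km; running total=35019.1 km
Leg 4 bearing: y=sinΔλ·cosφ2=0.18100184, x=cosφ1·sinφ2-sinφ1·cosφ2·cosΔλ=0.87979713; θ=atan2(y, x)=11.6253° ≈ 11.6°
Leg 5: φ1=1.3721220, φ2=0.6853507, Δφ=-0.6867714, Δλ=-4.1981260 rad; a=sin²(Δφ/2)+cosφ1·cosφ2·sin²(Δλ/2)=0.2273344749; c=2·atan2(√a, √(1-a))=0.994012319; dist=6371·c=6332.852 ≈ 6332.9 km; running total=41352.0 km
Leg 5 bearing: y=sinΔλ·cosφ2=0.67405899, x=cosφ1·sinφ2-sinφ1·cosφ2·cosΔλ=0.49825548; θ=atan2(y, x)=53.5287° ≈ 53.5°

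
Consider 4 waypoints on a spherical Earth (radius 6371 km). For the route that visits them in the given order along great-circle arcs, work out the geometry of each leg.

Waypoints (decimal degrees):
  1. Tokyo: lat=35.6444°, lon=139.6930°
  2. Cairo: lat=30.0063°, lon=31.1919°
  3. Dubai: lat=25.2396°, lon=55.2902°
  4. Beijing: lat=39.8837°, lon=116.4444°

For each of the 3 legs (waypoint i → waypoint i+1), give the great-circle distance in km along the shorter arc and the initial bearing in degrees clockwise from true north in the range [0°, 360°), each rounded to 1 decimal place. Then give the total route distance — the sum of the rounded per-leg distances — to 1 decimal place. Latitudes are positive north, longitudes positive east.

Leg 1: φ1=0.6221121, φ2=0.5237087, Δφ=-0.0984034, Δλ=-1.8937014 rad; a=sin²(Δφ/2)+cosφ1·cosφ2·sin²(Δλ/2)=0.4659388982; c=2·atan2(√a, √(1-a))=1.502621324; dist=6371·c=9573.200 ≈ 9573.2 km; running total=9573.2 km
Leg 1 bearing: y=sinΔλ·cosφ2=-0.82121496, x=cosφ1·sinφ2-sinφ1·cosφ2·cosΔλ=0.56653804; θ=atan2(y, x)=-55.3991° <0 so +360° → 304.6009° ≈ 304.6°
Leg 2: φ1=0.5237087, φ2=0.4405141, Δφ=-0.0831946, Δλ=0.4205947 rad; a=sin²(Δφ/2)+cosφ1·cosφ2·sin²(Δλ/2)=0.0358630197; c=2·atan2(√a, √(1-a))=0.381051873; dist=6371·c=2427.681 ≈ 2427.7 km; running total=12000.9 km
Leg 2 bearing: y=sinΔλ·cosφ2=0.36932370, x=cosφ1·sinφ2-sinφ1·cosφ2·cosΔλ=-0.04367448; θ=atan2(y, x)=96.7442° ≈ 96.7°
Leg 3: φ1=0.4405141, φ2=0.6961019, Δφ=0.2555878, Δλ=1.0673421 rad; a=sin²(Δφ/2)+cosφ1·cosφ2·sin²(Δλ/2)=0.1958545467; c=2·atan2(√a, √(1-a))=0.916890803; dist=6371·c=5841.511 ≈ 5841.5 km; running total=17842.4 km
Leg 3 bearing: y=sinΔλ·cosφ2=0.67213612, x=cosφ1·sinφ2-sinφ1·cosφ2·cosΔλ=0.42215544; θ=atan2(y, x)=57.8679° ≈ 57.9°

Leg 1: dist=9573.2 km, bearing=304.6°
Leg 2: dist=2427.7 km, bearing=96.7°
Leg 3: dist=5841.5 km, bearing=57.9°
Total: 17842.4 km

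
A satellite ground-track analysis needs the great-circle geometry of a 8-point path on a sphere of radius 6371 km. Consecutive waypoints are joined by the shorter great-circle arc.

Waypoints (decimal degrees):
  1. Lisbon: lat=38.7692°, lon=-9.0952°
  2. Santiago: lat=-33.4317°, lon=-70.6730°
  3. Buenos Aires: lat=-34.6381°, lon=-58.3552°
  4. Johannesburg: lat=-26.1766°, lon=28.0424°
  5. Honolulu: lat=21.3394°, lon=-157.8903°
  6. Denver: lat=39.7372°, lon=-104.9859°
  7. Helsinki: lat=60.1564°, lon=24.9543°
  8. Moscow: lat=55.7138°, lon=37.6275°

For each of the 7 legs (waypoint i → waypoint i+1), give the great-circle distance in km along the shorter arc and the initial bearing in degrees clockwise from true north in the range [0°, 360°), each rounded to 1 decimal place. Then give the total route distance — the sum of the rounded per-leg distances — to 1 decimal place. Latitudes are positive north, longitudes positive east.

Leg 1: φ1=0.6766502, φ2=-0.5834932, Δφ=-1.2601434, Δλ=-1.0747354 rad; a=sin²(Δφ/2)+cosφ1·cosφ2·sin²(Δλ/2)=0.5176473242; c=2·atan2(√a, √(1-a))=1.606098307; dist=6371·c=10232.452 ≈ 10232.5 km; running total=10232.5 km
Leg 1 bearing: y=sinΔλ·cosφ2=-0.73395086, x=cosφ1·sinφ2-sinφ1·cosφ2·cosΔλ=-0.67828491; θ=atan2(y, x)=-132.7427° <0 so +360° → 227.2573° ≈ 227.3°
Leg 2: φ1=-0.5834932, φ2=-0.6045489, Δφ=-0.0210557, Δλ=0.2149862 rad; a=sin²(Δφ/2)+cosφ1·cosφ2·sin²(Δλ/2)=0.0080141390; c=2·atan2(√a, √(1-a))=0.179283460; dist=6371·c=1142.215 ≈ 1142.2 km; running total=11374.7 km
Leg 2 bearing: y=sinΔλ·cosφ2=0.17552231, x=cosφ1·sinφ2-sinφ1·cosφ2·cosΔλ=-0.03148919; θ=atan2(y, x)=100.1708° ≈ 100.2°
Leg 3: φ1=-0.6045489, φ2=-0.4568679, Δφ=0.1476810, Δλ=1.5079226 rad; a=sin²(Δφ/2)+cosφ1·cosφ2·sin²(Δλ/2)=0.3514332616; c=2·atan2(√a, √(1-a))=1.269107192; dist=6371·c=8085.482 ≈ 8085.5 km; running total=19460.2 km
Leg 3 bearing: y=sinΔλ·cosφ2=0.89566536, x=cosφ1·sinφ2-sinφ1·cosφ2·cosΔλ=-0.33090069; θ=atan2(y, x)=110.2766° ≈ 110.3°
Leg 4: φ1=-0.4568679, φ2=0.3724428, Δφ=0.8293106, Δλ=-3.2451378 rad; a=sin²(Δφ/2)+cosφ1·cosφ2·sin²(Δλ/2)=0.9959805851; c=2·atan2(√a, √(1-a))=3.014709847; dist=6371·c=19206.716 ≈ 19206.7 km; running total=38666.9 km
Leg 4 bearing: y=sinΔλ·cosφ2=0.09627397, x=cosφ1·sinφ2-sinφ1·cosφ2·cosΔλ=-0.08212405; θ=atan2(y, x)=130.4650° ≈ 130.5°
Leg 5: φ1=0.3724428, φ2=0.6935450, Δφ=0.3211022, Δλ=0.9233560 rad; a=sin²(Δφ/2)+cosφ1·cosφ2·sin²(Δλ/2)=0.1676817896; c=2·atan2(√a, √(1-a))=0.843789225; dist=6371·c=5375.781 ≈ 5375.8 km; running total=44042.7 km
Leg 5 bearing: y=sinΔλ·cosφ2=0.61336543, x=cosφ1·sinφ2-sinφ1·cosφ2·cosΔλ=0.42666296; θ=atan2(y, x)=55.1772° ≈ 55.2°
Leg 6: φ1=0.6935450, φ2=1.0499272, Δφ=0.3563823, Δλ=2.2678843 rad; a=sin²(Δφ/2)+cosφ1·cosφ2·sin²(Δλ/2)=0.3455896493; c=2·atan2(√a, √(1-a))=1.256843449; dist=6371·c=8007.3496 ≈ 8007.3 km; running total=52050.0 km
Leg 6 bearing: y=sinΔλ·cosφ2=0.38154353, x=cosφ1·sinφ2-sinφ1·cosφ2·cosΔλ=0.87123723; θ=atan2(y, x)=23.6502° ≈ 23.7°
Leg 7: φ1=1.0499272, φ2=0.9723892, Δφ=-0.0775380, Δλ=0.2211891 rad; a=sin²(Δφ/2)+cosφ1·cosφ2·sin²(Δλ/2)=0.0049170940; c=2·atan2(√a, √(1-a))=0.140359175; dist=6371·c=894.228 ≈ 894.2 km; running total=52944.2 km
Leg 7 bearing: y=sinΔλ·cosφ2=0.12358825, x=cosφ1·sinφ2-sinφ1·cosφ2·cosΔλ=-0.06555615; θ=atan2(y, x)=117.9433° ≈ 117.9°

Leg 1: dist=10232.5 km, bearing=227.3°
Leg 2: dist=1142.2 km, bearing=100.2°
Leg 3: dist=8085.5 km, bearing=110.3°
Leg 4: dist=19206.7 km, bearing=130.5°
Leg 5: dist=5375.8 km, bearing=55.2°
Leg 6: dist=8007.3 km, bearing=23.7°
Leg 7: dist=894.2 km, bearing=117.9°
Total: 52944.2 km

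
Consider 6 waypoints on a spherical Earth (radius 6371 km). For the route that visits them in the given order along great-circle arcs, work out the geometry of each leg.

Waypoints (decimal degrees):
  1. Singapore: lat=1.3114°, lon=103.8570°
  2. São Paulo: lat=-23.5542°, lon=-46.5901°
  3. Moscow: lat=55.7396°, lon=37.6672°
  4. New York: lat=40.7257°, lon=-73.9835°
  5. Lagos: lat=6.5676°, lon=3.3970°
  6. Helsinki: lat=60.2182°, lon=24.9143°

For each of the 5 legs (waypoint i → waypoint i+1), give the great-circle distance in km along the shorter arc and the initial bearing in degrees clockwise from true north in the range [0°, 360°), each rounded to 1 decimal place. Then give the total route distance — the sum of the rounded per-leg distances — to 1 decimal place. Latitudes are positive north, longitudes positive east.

Leg 1: φ1=0.0228882, φ2=-0.4110983, Δφ=-0.4339866, Δλ=-2.6257972 rad; a=sin²(Δφ/2)+cosφ1·cosφ2·sin²(Δλ/2)=0.9031797760; c=2·atan2(√a, √(1-a))=2.508766977; dist=6371·c=15983.354 ≈ 15983.4 km; running total=15983.4 km
Leg 1 bearing: y=sinΔλ·cosφ2=-0.45213248, x=cosφ1·sinφ2-sinφ1·cosφ2·cosΔλ=-0.38126172; θ=atan2(y, x)=-130.1393° <0 so +360° → 229.8607° ≈ 229.9°
Leg 2: φ1=-0.4110983, φ2=0.9728395, Δφ=1.3839379, Δλ=1.4705673 rad; a=sin²(Δφ/2)+cosφ1·cosφ2·sin²(Δλ/2)=0.6393206337; c=2·atan2(√a, √(1-a))=1.853175381; dist=6371·c=11806.580 ≈ 11806.6 km; running total=27790.0 km
Leg 2 bearing: y=sinΔλ·cosφ2=0.56012964, x=cosφ1·sinφ2-sinφ1·cosφ2·cosΔλ=0.78013706; θ=atan2(y, x)=35.6779° ≈ 35.7°
Leg 3: φ1=0.9728395, φ2=0.7107976, Δφ=-0.2620420, Δλ=-1.9486723 rad; a=sin²(Δφ/2)+cosφ1·cosφ2·sin²(Δλ/2)=0.3090859883; c=2·atan2(√a, √(1-a))=1.179022956; dist=6371·c=7511.555 ≈ 7511.6 km; running total=35301.6 km
Leg 3 bearing: y=sinΔλ·cosφ2=-0.70437631, x=cosφ1·sinφ2-sinφ1·cosφ2·cosΔλ=0.59838230; θ=atan2(y, x)=-49.6514° <0 so +360° → 310.3486° ≈ 310.3°
Leg 4: φ1=0.7107976, φ2=0.1146262, Δφ=-0.5961713, Δλ=1.3505445 rad; a=sin²(Δφ/2)+cosφ1·cosφ2·sin²(Δλ/2)=0.3804469380; c=2·atan2(√a, √(1-a))=1.329351159; dist=6371·c=8469.296 ≈ 8469.3 km; running total=43770.9 km
Leg 4 bearing: y=sinΔλ·cosφ2=0.96943860, x=cosφ1·sinφ2-sinφ1·cosφ2·cosΔλ=-0.05492786; θ=atan2(y, x)=93.2429° ≈ 93.2°
Leg 5: φ1=0.1146262, φ2=1.0510059, Δφ=0.9363796, Δλ=0.3755477 rad; a=sin²(Δφ/2)+cosφ1·cosφ2·sin²(Δλ/2)=0.2208407353; c=2·atan2(√a, √(1-a))=0.978438692; dist=6371·c=6233.633 ≈ 6233.6 km; running total=50004.5 km
Leg 5 bearing: y=sinΔλ·cosφ2=0.18218006, x=cosφ1·sinφ2-sinφ1·cosφ2·cosΔλ=0.80937682; θ=atan2(y, x)=12.6851° ≈ 12.7°

Leg 1: dist=15983.4 km, bearing=229.9°
Leg 2: dist=11806.6 km, bearing=35.7°
Leg 3: dist=7511.6 km, bearing=310.3°
Leg 4: dist=8469.3 km, bearing=93.2°
Leg 5: dist=6233.6 km, bearing=12.7°
Total: 50004.5 km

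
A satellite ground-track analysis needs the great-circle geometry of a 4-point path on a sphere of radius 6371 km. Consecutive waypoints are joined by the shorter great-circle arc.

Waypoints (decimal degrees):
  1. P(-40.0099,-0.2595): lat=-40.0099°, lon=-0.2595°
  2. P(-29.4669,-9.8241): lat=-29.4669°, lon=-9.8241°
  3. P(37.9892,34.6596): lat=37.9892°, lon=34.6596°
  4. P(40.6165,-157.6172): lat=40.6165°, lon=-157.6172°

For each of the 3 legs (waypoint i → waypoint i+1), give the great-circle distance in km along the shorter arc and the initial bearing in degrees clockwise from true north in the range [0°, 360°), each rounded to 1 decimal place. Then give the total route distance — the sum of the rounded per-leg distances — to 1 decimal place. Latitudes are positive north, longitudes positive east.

Leg 1: dist=1460.2 km, bearing=320.5°
Leg 2: dist=8810.6 km, bearing=34.2°
Leg 3: dist=11185.7 km, bearing=9.5°
Total: 21456.5 km

Leg 1: φ1=-0.6983045, φ2=-0.5142944, Δφ=0.1840101, Δλ=-0.1669338 rad; a=sin²(Δφ/2)+cosφ1·cosφ2·sin²(Δλ/2)=0.0130760622; c=2·atan2(√a, √(1-a))=0.229202596; dist=6371·c=1460.2497 ≈ 1460.2 km; running total=1460.2 km
Leg 1 bearing: y=sinΔλ·cosφ2=-0.14466513, x=cosφ1·sinφ2-sinφ1·cosφ2·cosΔλ=0.17519222; θ=atan2(y, x)=-39.5482° <0 so +360° → 320.4518° ≈ 320.5°
Leg 2: φ1=-0.5142944, φ2=0.6630366, Δφ=1.1773310, Δλ=0.7763870 rad; a=sin²(Δφ/2)+cosφ1·cosφ2·sin²(Δλ/2)=0.4066161475; c=2·atan2(√a, √(1-a))=1.382925405; dist=6371·c=8810.618 ≈ 8810.6 km; running total=10270.8 km
Leg 2 bearing: y=sinΔλ·cosφ2=0.55224543, x=cosφ1·sinφ2-sinφ1·cosφ2·cosΔλ=0.81249173; θ=atan2(y, x)=34.2037° ≈ 34.2°
Leg 3: φ1=0.6630366, φ2=0.7088917, Δφ=0.0458550, Δλ=-3.3558632 rad; a=sin²(Δφ/2)+cosφ1·cosφ2·sin²(Δλ/2)=0.5919393955; c=2·atan2(√a, √(1-a))=1.755727409; dist=6371·c=11185.739 ≈ 11185.7 km; running total=21456.5 km
Leg 3 bearing: y=sinΔλ·cosφ2=0.16140761, x=cosφ1·sinφ2-sinφ1·cosφ2·cosΔλ=0.96960620; θ=atan2(y, x)=9.4512° ≈ 9.5°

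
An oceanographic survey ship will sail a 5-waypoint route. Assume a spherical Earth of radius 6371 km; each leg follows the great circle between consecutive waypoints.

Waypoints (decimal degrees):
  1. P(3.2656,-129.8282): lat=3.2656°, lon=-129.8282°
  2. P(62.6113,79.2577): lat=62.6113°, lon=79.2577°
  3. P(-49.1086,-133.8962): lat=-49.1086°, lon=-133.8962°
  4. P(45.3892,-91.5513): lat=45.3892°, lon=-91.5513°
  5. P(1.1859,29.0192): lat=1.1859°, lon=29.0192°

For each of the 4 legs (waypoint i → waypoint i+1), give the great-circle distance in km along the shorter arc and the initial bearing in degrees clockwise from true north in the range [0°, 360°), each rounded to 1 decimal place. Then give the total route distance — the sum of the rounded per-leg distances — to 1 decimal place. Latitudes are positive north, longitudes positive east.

Leg 1: φ1=0.0569955, φ2=1.0927733, Δφ=1.0357779, Δλ=3.6492374 rad; a=sin²(Δφ/2)+cosφ1·cosφ2·sin²(Δλ/2)=0.6753899046; c=2·atan2(√a, √(1-a))=1.929200023; dist=6371·c=12290.933 ≈ 12290.9 km; running total=12290.9 km
Leg 1 bearing: y=sinΔλ·cosφ2=-0.22362735, x=cosφ1·sinφ2-sinφ1·cosφ2·cosΔλ=0.90936480; θ=atan2(y, x)=-13.8158° <0 so +360° → 346.1842° ≈ 346.2°
Leg 2: φ1=1.0927733, φ2=-0.8571068, Δφ=-1.9498801, Δλ=-3.7202374 rad; a=sin²(Δφ/2)+cosφ1·cosφ2·sin²(Δλ/2)=0.9616669717; c=2·atan2(√a, √(1-a))=2.747470323; dist=6371·c=17504.133 ≈ 17504.1 km; running total=29795.0 km
Leg 2 bearing: y=sinΔλ·cosφ2=0.35800902, x=cosφ1·sinφ2-sinφ1·cosφ2·cosΔλ=0.13886675; θ=atan2(y, x)=68.7994° ≈ 68.8°
Leg 3: φ1=-0.8571068, φ2=0.7921910, Δφ=1.6492977, Δλ=0.7390579 rad; a=sin²(Δφ/2)+cosφ1·cosφ2·sin²(Δλ/2)=0.5991822326; c=2·atan2(√a, √(1-a))=1.770485270; dist=6371·c=11279.762 ≈ 11279.8 km; running total=41074.8 km
Leg 3 bearing: y=sinΔλ·cosφ2=0.47305502, x=cosφ1·sinφ2-sinφ1·cosφ2·cosΔλ=0.85841161; θ=atan2(y, x)=28.8584° ≈ 28.9°
Leg 4: φ1=0.7921910, φ2=0.0206979, Δφ=-0.7714931, Δλ=2.1043522 rad; a=sin²(Δφ/2)+cosφ1·cosφ2·sin²(Δλ/2)=0.6711859437; c=2·atan2(√a, √(1-a))=1.920236521; dist=6371·c=12233.827 ≈ 12233.8 km; running total=53308.6 km
Leg 4 bearing: y=sinΔλ·cosφ2=0.86081958, x=cosφ1·sinφ2-sinφ1·cosφ2·cosΔλ=0.37652508; θ=atan2(y, x)=66.3753° ≈ 66.4°

Leg 1: dist=12290.9 km, bearing=346.2°
Leg 2: dist=17504.1 km, bearing=68.8°
Leg 3: dist=11279.8 km, bearing=28.9°
Leg 4: dist=12233.8 km, bearing=66.4°
Total: 53308.6 km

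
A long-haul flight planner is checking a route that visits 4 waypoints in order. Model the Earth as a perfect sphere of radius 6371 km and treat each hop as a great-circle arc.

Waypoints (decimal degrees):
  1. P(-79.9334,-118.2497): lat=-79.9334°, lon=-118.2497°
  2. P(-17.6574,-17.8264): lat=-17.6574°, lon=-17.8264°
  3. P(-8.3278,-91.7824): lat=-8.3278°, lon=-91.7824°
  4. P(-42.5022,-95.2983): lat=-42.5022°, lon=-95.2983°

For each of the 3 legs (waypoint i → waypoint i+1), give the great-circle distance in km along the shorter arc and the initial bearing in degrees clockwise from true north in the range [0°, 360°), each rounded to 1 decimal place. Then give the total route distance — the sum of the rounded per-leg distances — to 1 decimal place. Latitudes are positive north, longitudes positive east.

Leg 1: dist=8275.5 km, bearing=103.4°
Leg 2: dist=8036.2 km, bearing=266.7°
Leg 3: dist=3815.6 km, bearing=184.6°
Total: 20127.3 km

Leg 1: φ1=-1.3951010, φ2=-0.3081798, Δφ=1.0869212, Δλ=1.7527172 rad; a=sin²(Δφ/2)+cosφ1·cosφ2·sin²(Δλ/2)=0.3657392201; c=2·atan2(√a, √(1-a))=1.298938433; dist=6371·c=8275.537 ≈ 8275.5 km; running total=8275.5 km
Leg 1 bearing: y=sinΔλ·cosφ2=0.93716270, x=cosφ1·sinφ2-sinφ1·cosφ2·cosΔλ=-0.22276049; θ=atan2(y, x)=103.3709° ≈ 103.4°
Leg 2: φ1=-0.3081798, φ2=-0.1453475, Δφ=0.1628322, Δλ=-1.2907757 rad; a=sin²(Δφ/2)+cosφ1·cosφ2·sin²(Δλ/2)=0.3477449092; c=2·atan2(√a, √(1-a))=1.261372180; dist=6371·c=8036.202 ≈ 8036.2 km; running total=16311.7 km
Leg 2 bearing: y=sinΔλ·cosφ2=-0.95091607, x=cosφ1·sinφ2-sinφ1·cosφ2·cosΔλ=-0.05506512; θ=atan2(y, x)=-93.3142° <0 so +360° → 266.6858° ≈ 266.7°
Leg 3: φ1=-0.1453475, φ2=-0.7418033, Δφ=-0.5964558, Δλ=-0.0613640 rad; a=sin²(Δφ/2)+cosφ1·cosφ2·sin²(Δλ/2)=0.0870206881; c=2·atan2(√a, √(1-a))=0.598895740; dist=6371·c=3815.565 ≈ 3815.6 km; running total=20127.3 km
Leg 3 bearing: y=sinΔλ·cosφ2=-0.04521233, x=cosφ1·sinφ2-sinφ1·cosφ2·cosΔλ=-0.56191476; θ=atan2(y, x)=-175.3998° <0 so +360° → 184.6002° ≈ 184.6°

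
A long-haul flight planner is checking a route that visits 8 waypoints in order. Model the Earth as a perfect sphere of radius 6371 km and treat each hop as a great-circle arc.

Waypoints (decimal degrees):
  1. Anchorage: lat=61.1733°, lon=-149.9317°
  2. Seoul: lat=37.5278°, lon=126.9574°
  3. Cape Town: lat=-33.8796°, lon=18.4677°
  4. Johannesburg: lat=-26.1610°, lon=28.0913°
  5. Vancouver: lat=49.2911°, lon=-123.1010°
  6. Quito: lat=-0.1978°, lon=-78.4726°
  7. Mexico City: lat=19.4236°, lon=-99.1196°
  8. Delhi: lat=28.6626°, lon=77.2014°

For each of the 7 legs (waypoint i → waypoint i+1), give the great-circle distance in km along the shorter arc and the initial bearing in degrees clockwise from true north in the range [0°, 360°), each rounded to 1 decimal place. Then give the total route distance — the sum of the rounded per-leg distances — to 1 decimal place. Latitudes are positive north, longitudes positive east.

Leg 1: φ1=1.0676755, φ2=0.6549837, Δφ=-0.4126918, Δλ=4.8326265 rad; a=sin²(Δφ/2)+cosφ1·cosφ2·sin²(Δλ/2)=0.2102359276; c=2·atan2(√a, √(1-a))=0.952646753; dist=6371·c=6069.312 ≈ 6069.3 km; running total=6069.3 km
Leg 1 bearing: y=sinΔλ·cosφ2=-0.78733214, x=cosφ1·sinφ2-sinφ1·cosφ2·cosΔλ=0.21036928; θ=atan2(y, x)=-75.0405° <0 so +360° → 284.9595° ≈ 285.0°
Leg 2: φ1=0.6549837, φ2=-0.5913106, Δφ=-1.2462942, Δλ=-1.8935025 rad; a=sin²(Δφ/2)+cosφ1·cosφ2·sin²(Δλ/2)=0.7741855617; c=2·atan2(√a, √(1-a))=2.151211449; dist=6371·c=13705.368 ≈ 13705.4 km; running total=19774.7 km
Leg 2 bearing: y=sinΔλ·cosφ2=-0.78735590, x=cosφ1·sinφ2-sinφ1·cosφ2·cosΔλ=-0.28170871; θ=atan2(y, x)=-109.6867° <0 so +360° → 250.3133° ≈ 250.3°
Leg 3: φ1=-0.5913106, φ2=-0.4565956, Δφ=0.1347150, Δλ=0.1679635 rad; a=sin²(Δφ/2)+cosφ1·cosφ2·sin²(Δλ/2)=0.0097734157; c=2·atan2(√a, √(1-a))=0.198044668; dist=6371·c=1261.743 ≈ 1261.7 km; running total=21036.4 km
Leg 3 bearing: y=sinΔλ·cosφ2=0.15004925, x=cosφ1·sinφ2-sinφ1·cosφ2·cosΔλ=0.12726668; θ=atan2(y, x)=49.6965° ≈ 49.7°
Leg 4: φ1=-0.4565956, φ2=0.8602920, Δφ=1.3168876, Δλ=-2.6388034 rad; a=sin²(Δφ/2)+cosφ1·cosφ2·sin²(Δλ/2)=0.9235835008; c=2·atan2(√a, √(1-a))=2.581426803; dist=6371·c=16446.270 ≈ 16446.3 km; running total=37482.7 km
Leg 4 bearing: y=sinΔλ·cosφ2=-0.31428434, x=cosφ1·sinφ2-sinφ1·cosφ2·cosΔλ=0.42840801; θ=atan2(y, x)=-36.2641° <0 so +360° → 323.7359° ≈ 323.7°
Leg 5: φ1=0.8602920, φ2=-0.0034523, Δφ=-0.8637442, Δλ=0.7789125 rad; a=sin²(Δφ/2)+cosφ1·cosφ2·sin²(Δλ/2)=0.2692259243; c=2·atan2(√a, √(1-a))=1.091056766; dist=6371·c=6951.123 ≈ 6951.1 km; running total=44433.8 km
Leg 5 bearing: y=sinΔλ·cosφ2=0.70250171, x=cosφ1·sinφ2-sinφ1·cosφ2·cosΔλ=-0.54172377; θ=atan2(y, x)=127.6371° ≈ 127.6°
Leg 6: φ1=-0.0034523, φ2=0.3390058, Δφ=0.3424580, Δλ=-0.3603581 rad; a=sin²(Δφ/2)+cosφ1·cosφ2·sin²(Δλ/2)=0.0593206863; c=2·atan2(√a, √(1-a))=0.492066076; dist=6371·c=3134.953 ≈ 3135.0 km; running total=47568.8 km
Leg 6 bearing: y=sinΔλ·cosφ2=-0.33254089, x=cosφ1·sinφ2-sinφ1·cosφ2·cosΔλ=0.33559429; θ=atan2(y, x)=-44.7382° <0 so +360° → 315.2618° ≈ 315.3°
Leg 7: φ1=0.3390058, φ2=0.5002567, Δφ=0.1612510, Δλ=3.0773820 rad; a=sin²(Δφ/2)+cosφ1·cosφ2·sin²(Δλ/2)=0.8331532292; c=2·atan2(√a, √(1-a))=2.300040817; dist=6371·c=14653.560 ≈ 14653.6 km; running total=62222.4 km
Leg 7 bearing: y=sinΔλ·cosφ2=0.05630354, x=cosφ1·sinφ2-sinφ1·cosφ2·cosΔλ=0.74354934; θ=atan2(y, x)=4.3303° ≈ 4.3°

Leg 1: dist=6069.3 km, bearing=285.0°
Leg 2: dist=13705.4 km, bearing=250.3°
Leg 3: dist=1261.7 km, bearing=49.7°
Leg 4: dist=16446.3 km, bearing=323.7°
Leg 5: dist=6951.1 km, bearing=127.6°
Leg 6: dist=3135.0 km, bearing=315.3°
Leg 7: dist=14653.6 km, bearing=4.3°
Total: 62222.4 km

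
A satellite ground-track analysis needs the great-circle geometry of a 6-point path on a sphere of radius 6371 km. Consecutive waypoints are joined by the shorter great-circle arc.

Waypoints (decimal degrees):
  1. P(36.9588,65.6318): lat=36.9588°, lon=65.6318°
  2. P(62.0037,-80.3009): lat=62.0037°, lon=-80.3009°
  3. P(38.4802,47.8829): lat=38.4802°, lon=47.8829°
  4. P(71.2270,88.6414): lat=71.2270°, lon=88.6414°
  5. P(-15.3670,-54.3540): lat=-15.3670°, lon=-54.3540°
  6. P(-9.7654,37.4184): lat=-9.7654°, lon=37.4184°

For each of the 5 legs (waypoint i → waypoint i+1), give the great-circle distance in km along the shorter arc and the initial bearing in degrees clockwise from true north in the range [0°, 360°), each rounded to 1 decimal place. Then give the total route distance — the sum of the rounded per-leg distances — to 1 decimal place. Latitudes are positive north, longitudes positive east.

Leg 1: dist=8593.3 km, bearing=344.4°
Leg 2: dist=7917.1 km, bearing=40.5°
Leg 3: dist=4307.9 km, bearing=19.6°
Leg 4: dist=13333.9 km, bearing=318.0°
Leg 5: dist=9908.4 km, bearing=99.9°
Total: 44060.6 km

Leg 1: φ1=0.6450527, φ2=1.0821687, Δφ=0.4371160, Δλ=-2.5470061 rad; a=sin²(Δφ/2)+cosφ1·cosφ2·sin²(Δλ/2)=0.3899192058; c=2·atan2(√a, √(1-a))=1.348816206; dist=6371·c=8593.308 ≈ 8593.3 km; running total=8593.3 km
Leg 1 bearing: y=sinΔλ·cosφ2=-0.26295021, x=cosφ1·sinφ2-sinφ1·cosφ2·cosΔλ=0.93935407; θ=atan2(y, x)=-15.6383° <0 so +360° → 344.3617° ≈ 344.4°
Leg 2: φ1=1.0821687, φ2=0.6716062, Δφ=-0.4105625, Δλ=2.2372294 rad; a=sin²(Δφ/2)+cosφ1·cosφ2·sin²(Δλ/2)=0.3388680890; c=2·atan2(√a, √(1-a))=1.242676406; dist=6371·c=7917.091 ≈ 7917.1 km; running total=16510.4 km
Leg 2 bearing: y=sinΔλ·cosφ2=0.61532389, x=cosφ1·sinφ2-sinφ1·cosφ2·cosΔλ=0.71939040; θ=atan2(y, x)=40.5417° ≈ 40.5°
Leg 3: φ1=0.6716062, φ2=1.2431457, Δφ=0.5715395, Δλ=0.7113700 rad; a=sin²(Δφ/2)+cosφ1·cosφ2·sin²(Δλ/2)=0.1100156503; c=2·atan2(√a, √(1-a))=0.676180527; dist=6371·c=4307.946 ≈ 4307.9 km; running total=20818.3 km
Leg 3 bearing: y=sinΔλ·cosφ2=0.21010702, x=cosφ1·sinφ2-sinφ1·cosφ2·cosΔλ=0.58949459; θ=atan2(y, x)=19.6170° ≈ 19.6°
Leg 4: φ1=1.2431457, φ2=-0.2682047, Δφ=-1.5113504, Δλ=-2.4957405 rad; a=sin²(Δφ/2)+cosφ1·cosφ2·sin²(Δλ/2)=0.7493578762; c=2·atan2(√a, √(1-a))=2.092912815; dist=6371·c=13333.948 ≈ 13333.9 km; running total=34152.2 km
Leg 4 bearing: y=sinΔλ·cosφ2=-0.58036087, x=cosφ1·sinφ2-sinφ1·cosφ2·cosΔλ=0.64378867; θ=atan2(y, x)=-42.0339° <0 so +360° → 317.9661° ≈ 318.0°
Leg 5: φ1=-0.2682047, φ2=-0.1704384, Δφ=0.0977664, Δλ=1.6017305 rad; a=sin²(Δφ/2)+cosφ1·cosφ2·sin²(Δλ/2)=0.4922217137; c=2·atan2(√a, √(1-a))=1.555239127; dist=6371·c=9908.428 ≈ 9908.4 km; running total=44060.6 km
Leg 5 bearing: y=sinΔλ·cosφ2=0.98503901, x=cosφ1·sinφ2-sinφ1·cosφ2·cosΔλ=-0.17162790; θ=atan2(y, x)=99.8837° ≈ 99.9°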